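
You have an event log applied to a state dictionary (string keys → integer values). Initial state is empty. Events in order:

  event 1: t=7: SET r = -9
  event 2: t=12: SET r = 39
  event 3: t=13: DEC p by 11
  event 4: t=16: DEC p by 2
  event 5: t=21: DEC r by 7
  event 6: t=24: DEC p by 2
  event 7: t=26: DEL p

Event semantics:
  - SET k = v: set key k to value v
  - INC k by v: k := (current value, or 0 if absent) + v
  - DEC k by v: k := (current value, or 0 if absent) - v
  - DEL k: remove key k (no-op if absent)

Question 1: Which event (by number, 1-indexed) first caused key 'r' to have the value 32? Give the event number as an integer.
Looking for first event where r becomes 32:
  event 1: r = -9
  event 2: r = 39
  event 3: r = 39
  event 4: r = 39
  event 5: r 39 -> 32  <-- first match

Answer: 5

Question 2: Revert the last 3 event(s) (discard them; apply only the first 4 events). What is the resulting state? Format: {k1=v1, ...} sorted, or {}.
Answer: {p=-13, r=39}

Derivation:
Keep first 4 events (discard last 3):
  after event 1 (t=7: SET r = -9): {r=-9}
  after event 2 (t=12: SET r = 39): {r=39}
  after event 3 (t=13: DEC p by 11): {p=-11, r=39}
  after event 4 (t=16: DEC p by 2): {p=-13, r=39}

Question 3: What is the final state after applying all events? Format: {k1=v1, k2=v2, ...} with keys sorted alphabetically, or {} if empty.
Answer: {r=32}

Derivation:
  after event 1 (t=7: SET r = -9): {r=-9}
  after event 2 (t=12: SET r = 39): {r=39}
  after event 3 (t=13: DEC p by 11): {p=-11, r=39}
  after event 4 (t=16: DEC p by 2): {p=-13, r=39}
  after event 5 (t=21: DEC r by 7): {p=-13, r=32}
  after event 6 (t=24: DEC p by 2): {p=-15, r=32}
  after event 7 (t=26: DEL p): {r=32}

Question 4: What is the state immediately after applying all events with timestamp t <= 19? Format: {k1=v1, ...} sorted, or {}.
Answer: {p=-13, r=39}

Derivation:
Apply events with t <= 19 (4 events):
  after event 1 (t=7: SET r = -9): {r=-9}
  after event 2 (t=12: SET r = 39): {r=39}
  after event 3 (t=13: DEC p by 11): {p=-11, r=39}
  after event 4 (t=16: DEC p by 2): {p=-13, r=39}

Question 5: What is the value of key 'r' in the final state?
Track key 'r' through all 7 events:
  event 1 (t=7: SET r = -9): r (absent) -> -9
  event 2 (t=12: SET r = 39): r -9 -> 39
  event 3 (t=13: DEC p by 11): r unchanged
  event 4 (t=16: DEC p by 2): r unchanged
  event 5 (t=21: DEC r by 7): r 39 -> 32
  event 6 (t=24: DEC p by 2): r unchanged
  event 7 (t=26: DEL p): r unchanged
Final: r = 32

Answer: 32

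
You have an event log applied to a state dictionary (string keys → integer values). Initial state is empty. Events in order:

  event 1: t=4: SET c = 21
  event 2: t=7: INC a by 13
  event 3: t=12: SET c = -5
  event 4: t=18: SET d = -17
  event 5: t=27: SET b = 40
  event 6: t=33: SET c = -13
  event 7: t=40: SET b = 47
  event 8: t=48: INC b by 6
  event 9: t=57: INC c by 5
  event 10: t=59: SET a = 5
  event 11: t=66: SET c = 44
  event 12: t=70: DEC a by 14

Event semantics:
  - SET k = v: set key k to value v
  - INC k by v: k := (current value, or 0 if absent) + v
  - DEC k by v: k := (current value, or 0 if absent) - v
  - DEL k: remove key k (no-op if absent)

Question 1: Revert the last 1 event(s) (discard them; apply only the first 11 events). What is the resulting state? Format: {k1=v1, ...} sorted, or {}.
Keep first 11 events (discard last 1):
  after event 1 (t=4: SET c = 21): {c=21}
  after event 2 (t=7: INC a by 13): {a=13, c=21}
  after event 3 (t=12: SET c = -5): {a=13, c=-5}
  after event 4 (t=18: SET d = -17): {a=13, c=-5, d=-17}
  after event 5 (t=27: SET b = 40): {a=13, b=40, c=-5, d=-17}
  after event 6 (t=33: SET c = -13): {a=13, b=40, c=-13, d=-17}
  after event 7 (t=40: SET b = 47): {a=13, b=47, c=-13, d=-17}
  after event 8 (t=48: INC b by 6): {a=13, b=53, c=-13, d=-17}
  after event 9 (t=57: INC c by 5): {a=13, b=53, c=-8, d=-17}
  after event 10 (t=59: SET a = 5): {a=5, b=53, c=-8, d=-17}
  after event 11 (t=66: SET c = 44): {a=5, b=53, c=44, d=-17}

Answer: {a=5, b=53, c=44, d=-17}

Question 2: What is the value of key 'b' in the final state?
Answer: 53

Derivation:
Track key 'b' through all 12 events:
  event 1 (t=4: SET c = 21): b unchanged
  event 2 (t=7: INC a by 13): b unchanged
  event 3 (t=12: SET c = -5): b unchanged
  event 4 (t=18: SET d = -17): b unchanged
  event 5 (t=27: SET b = 40): b (absent) -> 40
  event 6 (t=33: SET c = -13): b unchanged
  event 7 (t=40: SET b = 47): b 40 -> 47
  event 8 (t=48: INC b by 6): b 47 -> 53
  event 9 (t=57: INC c by 5): b unchanged
  event 10 (t=59: SET a = 5): b unchanged
  event 11 (t=66: SET c = 44): b unchanged
  event 12 (t=70: DEC a by 14): b unchanged
Final: b = 53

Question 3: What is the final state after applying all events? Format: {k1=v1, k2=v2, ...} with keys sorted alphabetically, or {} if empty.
Answer: {a=-9, b=53, c=44, d=-17}

Derivation:
  after event 1 (t=4: SET c = 21): {c=21}
  after event 2 (t=7: INC a by 13): {a=13, c=21}
  after event 3 (t=12: SET c = -5): {a=13, c=-5}
  after event 4 (t=18: SET d = -17): {a=13, c=-5, d=-17}
  after event 5 (t=27: SET b = 40): {a=13, b=40, c=-5, d=-17}
  after event 6 (t=33: SET c = -13): {a=13, b=40, c=-13, d=-17}
  after event 7 (t=40: SET b = 47): {a=13, b=47, c=-13, d=-17}
  after event 8 (t=48: INC b by 6): {a=13, b=53, c=-13, d=-17}
  after event 9 (t=57: INC c by 5): {a=13, b=53, c=-8, d=-17}
  after event 10 (t=59: SET a = 5): {a=5, b=53, c=-8, d=-17}
  after event 11 (t=66: SET c = 44): {a=5, b=53, c=44, d=-17}
  after event 12 (t=70: DEC a by 14): {a=-9, b=53, c=44, d=-17}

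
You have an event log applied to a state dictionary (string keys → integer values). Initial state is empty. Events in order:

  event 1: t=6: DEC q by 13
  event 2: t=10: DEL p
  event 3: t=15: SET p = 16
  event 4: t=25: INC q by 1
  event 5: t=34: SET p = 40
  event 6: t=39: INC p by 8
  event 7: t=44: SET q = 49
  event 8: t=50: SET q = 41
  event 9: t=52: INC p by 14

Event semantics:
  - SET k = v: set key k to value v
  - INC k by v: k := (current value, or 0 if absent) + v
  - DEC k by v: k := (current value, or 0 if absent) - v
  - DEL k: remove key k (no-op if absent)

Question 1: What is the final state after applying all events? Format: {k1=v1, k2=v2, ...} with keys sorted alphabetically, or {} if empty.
  after event 1 (t=6: DEC q by 13): {q=-13}
  after event 2 (t=10: DEL p): {q=-13}
  after event 3 (t=15: SET p = 16): {p=16, q=-13}
  after event 4 (t=25: INC q by 1): {p=16, q=-12}
  after event 5 (t=34: SET p = 40): {p=40, q=-12}
  after event 6 (t=39: INC p by 8): {p=48, q=-12}
  after event 7 (t=44: SET q = 49): {p=48, q=49}
  after event 8 (t=50: SET q = 41): {p=48, q=41}
  after event 9 (t=52: INC p by 14): {p=62, q=41}

Answer: {p=62, q=41}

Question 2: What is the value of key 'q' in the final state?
Answer: 41

Derivation:
Track key 'q' through all 9 events:
  event 1 (t=6: DEC q by 13): q (absent) -> -13
  event 2 (t=10: DEL p): q unchanged
  event 3 (t=15: SET p = 16): q unchanged
  event 4 (t=25: INC q by 1): q -13 -> -12
  event 5 (t=34: SET p = 40): q unchanged
  event 6 (t=39: INC p by 8): q unchanged
  event 7 (t=44: SET q = 49): q -12 -> 49
  event 8 (t=50: SET q = 41): q 49 -> 41
  event 9 (t=52: INC p by 14): q unchanged
Final: q = 41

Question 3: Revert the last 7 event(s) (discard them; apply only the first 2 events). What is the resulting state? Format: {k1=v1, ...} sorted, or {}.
Answer: {q=-13}

Derivation:
Keep first 2 events (discard last 7):
  after event 1 (t=6: DEC q by 13): {q=-13}
  after event 2 (t=10: DEL p): {q=-13}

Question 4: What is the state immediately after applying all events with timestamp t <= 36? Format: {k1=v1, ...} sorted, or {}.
Answer: {p=40, q=-12}

Derivation:
Apply events with t <= 36 (5 events):
  after event 1 (t=6: DEC q by 13): {q=-13}
  after event 2 (t=10: DEL p): {q=-13}
  after event 3 (t=15: SET p = 16): {p=16, q=-13}
  after event 4 (t=25: INC q by 1): {p=16, q=-12}
  after event 5 (t=34: SET p = 40): {p=40, q=-12}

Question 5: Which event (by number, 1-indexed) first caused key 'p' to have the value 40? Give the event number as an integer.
Answer: 5

Derivation:
Looking for first event where p becomes 40:
  event 3: p = 16
  event 4: p = 16
  event 5: p 16 -> 40  <-- first match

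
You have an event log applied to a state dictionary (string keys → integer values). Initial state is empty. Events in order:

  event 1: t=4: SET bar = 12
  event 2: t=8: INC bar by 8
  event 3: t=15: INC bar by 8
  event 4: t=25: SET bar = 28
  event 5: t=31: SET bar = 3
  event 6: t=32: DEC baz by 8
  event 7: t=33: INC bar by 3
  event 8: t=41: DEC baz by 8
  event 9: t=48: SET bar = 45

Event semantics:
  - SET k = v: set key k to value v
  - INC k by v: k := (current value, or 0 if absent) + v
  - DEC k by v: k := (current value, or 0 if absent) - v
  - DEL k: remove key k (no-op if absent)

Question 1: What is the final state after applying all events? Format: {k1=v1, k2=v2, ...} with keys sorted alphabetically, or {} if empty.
  after event 1 (t=4: SET bar = 12): {bar=12}
  after event 2 (t=8: INC bar by 8): {bar=20}
  after event 3 (t=15: INC bar by 8): {bar=28}
  after event 4 (t=25: SET bar = 28): {bar=28}
  after event 5 (t=31: SET bar = 3): {bar=3}
  after event 6 (t=32: DEC baz by 8): {bar=3, baz=-8}
  after event 7 (t=33: INC bar by 3): {bar=6, baz=-8}
  after event 8 (t=41: DEC baz by 8): {bar=6, baz=-16}
  after event 9 (t=48: SET bar = 45): {bar=45, baz=-16}

Answer: {bar=45, baz=-16}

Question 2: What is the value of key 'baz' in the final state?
Answer: -16

Derivation:
Track key 'baz' through all 9 events:
  event 1 (t=4: SET bar = 12): baz unchanged
  event 2 (t=8: INC bar by 8): baz unchanged
  event 3 (t=15: INC bar by 8): baz unchanged
  event 4 (t=25: SET bar = 28): baz unchanged
  event 5 (t=31: SET bar = 3): baz unchanged
  event 6 (t=32: DEC baz by 8): baz (absent) -> -8
  event 7 (t=33: INC bar by 3): baz unchanged
  event 8 (t=41: DEC baz by 8): baz -8 -> -16
  event 9 (t=48: SET bar = 45): baz unchanged
Final: baz = -16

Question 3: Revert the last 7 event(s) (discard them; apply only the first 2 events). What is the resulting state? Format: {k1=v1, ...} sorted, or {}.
Keep first 2 events (discard last 7):
  after event 1 (t=4: SET bar = 12): {bar=12}
  after event 2 (t=8: INC bar by 8): {bar=20}

Answer: {bar=20}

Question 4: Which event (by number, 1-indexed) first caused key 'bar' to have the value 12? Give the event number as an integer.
Answer: 1

Derivation:
Looking for first event where bar becomes 12:
  event 1: bar (absent) -> 12  <-- first match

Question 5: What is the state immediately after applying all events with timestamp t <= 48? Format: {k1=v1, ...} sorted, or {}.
Answer: {bar=45, baz=-16}

Derivation:
Apply events with t <= 48 (9 events):
  after event 1 (t=4: SET bar = 12): {bar=12}
  after event 2 (t=8: INC bar by 8): {bar=20}
  after event 3 (t=15: INC bar by 8): {bar=28}
  after event 4 (t=25: SET bar = 28): {bar=28}
  after event 5 (t=31: SET bar = 3): {bar=3}
  after event 6 (t=32: DEC baz by 8): {bar=3, baz=-8}
  after event 7 (t=33: INC bar by 3): {bar=6, baz=-8}
  after event 8 (t=41: DEC baz by 8): {bar=6, baz=-16}
  after event 9 (t=48: SET bar = 45): {bar=45, baz=-16}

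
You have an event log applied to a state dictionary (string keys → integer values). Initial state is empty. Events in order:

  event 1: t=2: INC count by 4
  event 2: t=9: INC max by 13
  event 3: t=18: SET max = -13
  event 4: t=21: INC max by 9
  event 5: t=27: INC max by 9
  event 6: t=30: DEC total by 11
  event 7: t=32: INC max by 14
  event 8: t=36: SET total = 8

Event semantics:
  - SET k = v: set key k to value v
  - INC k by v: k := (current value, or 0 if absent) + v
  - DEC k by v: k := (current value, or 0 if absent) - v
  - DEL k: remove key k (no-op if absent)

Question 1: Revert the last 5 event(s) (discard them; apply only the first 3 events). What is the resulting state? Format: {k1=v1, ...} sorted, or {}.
Keep first 3 events (discard last 5):
  after event 1 (t=2: INC count by 4): {count=4}
  after event 2 (t=9: INC max by 13): {count=4, max=13}
  after event 3 (t=18: SET max = -13): {count=4, max=-13}

Answer: {count=4, max=-13}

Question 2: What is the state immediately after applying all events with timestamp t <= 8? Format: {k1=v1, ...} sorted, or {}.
Answer: {count=4}

Derivation:
Apply events with t <= 8 (1 events):
  after event 1 (t=2: INC count by 4): {count=4}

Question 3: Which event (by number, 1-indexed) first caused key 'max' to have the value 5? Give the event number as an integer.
Looking for first event where max becomes 5:
  event 2: max = 13
  event 3: max = -13
  event 4: max = -4
  event 5: max -4 -> 5  <-- first match

Answer: 5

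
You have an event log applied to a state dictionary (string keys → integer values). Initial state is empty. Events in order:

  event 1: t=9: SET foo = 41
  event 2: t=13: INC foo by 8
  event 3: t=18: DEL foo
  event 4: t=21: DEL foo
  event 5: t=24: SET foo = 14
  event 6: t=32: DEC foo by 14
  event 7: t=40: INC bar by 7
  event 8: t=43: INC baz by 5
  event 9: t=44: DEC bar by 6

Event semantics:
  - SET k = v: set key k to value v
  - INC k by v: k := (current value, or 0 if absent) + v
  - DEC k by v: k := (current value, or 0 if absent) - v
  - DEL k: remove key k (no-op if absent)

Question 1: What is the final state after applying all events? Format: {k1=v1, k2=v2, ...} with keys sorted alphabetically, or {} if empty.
  after event 1 (t=9: SET foo = 41): {foo=41}
  after event 2 (t=13: INC foo by 8): {foo=49}
  after event 3 (t=18: DEL foo): {}
  after event 4 (t=21: DEL foo): {}
  after event 5 (t=24: SET foo = 14): {foo=14}
  after event 6 (t=32: DEC foo by 14): {foo=0}
  after event 7 (t=40: INC bar by 7): {bar=7, foo=0}
  after event 8 (t=43: INC baz by 5): {bar=7, baz=5, foo=0}
  after event 9 (t=44: DEC bar by 6): {bar=1, baz=5, foo=0}

Answer: {bar=1, baz=5, foo=0}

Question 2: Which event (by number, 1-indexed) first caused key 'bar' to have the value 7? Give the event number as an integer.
Answer: 7

Derivation:
Looking for first event where bar becomes 7:
  event 7: bar (absent) -> 7  <-- first match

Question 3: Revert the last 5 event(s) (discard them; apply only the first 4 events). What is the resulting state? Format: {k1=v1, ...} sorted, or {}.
Keep first 4 events (discard last 5):
  after event 1 (t=9: SET foo = 41): {foo=41}
  after event 2 (t=13: INC foo by 8): {foo=49}
  after event 3 (t=18: DEL foo): {}
  after event 4 (t=21: DEL foo): {}

Answer: {}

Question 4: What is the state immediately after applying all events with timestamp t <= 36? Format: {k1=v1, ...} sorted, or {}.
Apply events with t <= 36 (6 events):
  after event 1 (t=9: SET foo = 41): {foo=41}
  after event 2 (t=13: INC foo by 8): {foo=49}
  after event 3 (t=18: DEL foo): {}
  after event 4 (t=21: DEL foo): {}
  after event 5 (t=24: SET foo = 14): {foo=14}
  after event 6 (t=32: DEC foo by 14): {foo=0}

Answer: {foo=0}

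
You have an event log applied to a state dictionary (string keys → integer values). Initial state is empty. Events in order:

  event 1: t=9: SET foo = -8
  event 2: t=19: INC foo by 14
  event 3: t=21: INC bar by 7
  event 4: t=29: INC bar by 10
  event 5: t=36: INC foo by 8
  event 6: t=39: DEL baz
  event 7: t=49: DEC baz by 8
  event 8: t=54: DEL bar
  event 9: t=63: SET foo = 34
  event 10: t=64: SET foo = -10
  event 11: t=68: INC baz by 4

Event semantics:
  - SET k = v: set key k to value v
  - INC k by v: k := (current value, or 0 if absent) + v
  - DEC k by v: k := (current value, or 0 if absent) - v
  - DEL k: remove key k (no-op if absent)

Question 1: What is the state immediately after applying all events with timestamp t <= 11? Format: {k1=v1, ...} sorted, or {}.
Apply events with t <= 11 (1 events):
  after event 1 (t=9: SET foo = -8): {foo=-8}

Answer: {foo=-8}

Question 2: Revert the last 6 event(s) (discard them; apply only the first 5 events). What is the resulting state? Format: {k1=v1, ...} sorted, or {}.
Keep first 5 events (discard last 6):
  after event 1 (t=9: SET foo = -8): {foo=-8}
  after event 2 (t=19: INC foo by 14): {foo=6}
  after event 3 (t=21: INC bar by 7): {bar=7, foo=6}
  after event 4 (t=29: INC bar by 10): {bar=17, foo=6}
  after event 5 (t=36: INC foo by 8): {bar=17, foo=14}

Answer: {bar=17, foo=14}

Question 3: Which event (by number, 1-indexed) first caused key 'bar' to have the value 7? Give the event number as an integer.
Answer: 3

Derivation:
Looking for first event where bar becomes 7:
  event 3: bar (absent) -> 7  <-- first match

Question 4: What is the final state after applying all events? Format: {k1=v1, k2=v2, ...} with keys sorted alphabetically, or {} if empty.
  after event 1 (t=9: SET foo = -8): {foo=-8}
  after event 2 (t=19: INC foo by 14): {foo=6}
  after event 3 (t=21: INC bar by 7): {bar=7, foo=6}
  after event 4 (t=29: INC bar by 10): {bar=17, foo=6}
  after event 5 (t=36: INC foo by 8): {bar=17, foo=14}
  after event 6 (t=39: DEL baz): {bar=17, foo=14}
  after event 7 (t=49: DEC baz by 8): {bar=17, baz=-8, foo=14}
  after event 8 (t=54: DEL bar): {baz=-8, foo=14}
  after event 9 (t=63: SET foo = 34): {baz=-8, foo=34}
  after event 10 (t=64: SET foo = -10): {baz=-8, foo=-10}
  after event 11 (t=68: INC baz by 4): {baz=-4, foo=-10}

Answer: {baz=-4, foo=-10}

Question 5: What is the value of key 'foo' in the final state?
Track key 'foo' through all 11 events:
  event 1 (t=9: SET foo = -8): foo (absent) -> -8
  event 2 (t=19: INC foo by 14): foo -8 -> 6
  event 3 (t=21: INC bar by 7): foo unchanged
  event 4 (t=29: INC bar by 10): foo unchanged
  event 5 (t=36: INC foo by 8): foo 6 -> 14
  event 6 (t=39: DEL baz): foo unchanged
  event 7 (t=49: DEC baz by 8): foo unchanged
  event 8 (t=54: DEL bar): foo unchanged
  event 9 (t=63: SET foo = 34): foo 14 -> 34
  event 10 (t=64: SET foo = -10): foo 34 -> -10
  event 11 (t=68: INC baz by 4): foo unchanged
Final: foo = -10

Answer: -10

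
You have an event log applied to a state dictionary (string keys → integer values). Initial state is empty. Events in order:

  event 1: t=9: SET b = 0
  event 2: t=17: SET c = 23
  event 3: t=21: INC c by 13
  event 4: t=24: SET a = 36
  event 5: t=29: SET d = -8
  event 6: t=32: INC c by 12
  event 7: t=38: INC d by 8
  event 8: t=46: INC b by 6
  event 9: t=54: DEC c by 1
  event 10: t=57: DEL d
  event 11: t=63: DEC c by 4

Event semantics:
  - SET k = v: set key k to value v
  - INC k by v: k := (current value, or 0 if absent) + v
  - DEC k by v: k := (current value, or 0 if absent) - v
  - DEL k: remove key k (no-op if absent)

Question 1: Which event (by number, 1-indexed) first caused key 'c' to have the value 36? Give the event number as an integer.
Answer: 3

Derivation:
Looking for first event where c becomes 36:
  event 2: c = 23
  event 3: c 23 -> 36  <-- first match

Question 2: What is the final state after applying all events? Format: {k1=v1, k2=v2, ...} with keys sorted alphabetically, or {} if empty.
  after event 1 (t=9: SET b = 0): {b=0}
  after event 2 (t=17: SET c = 23): {b=0, c=23}
  after event 3 (t=21: INC c by 13): {b=0, c=36}
  after event 4 (t=24: SET a = 36): {a=36, b=0, c=36}
  after event 5 (t=29: SET d = -8): {a=36, b=0, c=36, d=-8}
  after event 6 (t=32: INC c by 12): {a=36, b=0, c=48, d=-8}
  after event 7 (t=38: INC d by 8): {a=36, b=0, c=48, d=0}
  after event 8 (t=46: INC b by 6): {a=36, b=6, c=48, d=0}
  after event 9 (t=54: DEC c by 1): {a=36, b=6, c=47, d=0}
  after event 10 (t=57: DEL d): {a=36, b=6, c=47}
  after event 11 (t=63: DEC c by 4): {a=36, b=6, c=43}

Answer: {a=36, b=6, c=43}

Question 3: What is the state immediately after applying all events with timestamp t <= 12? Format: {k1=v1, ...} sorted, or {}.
Apply events with t <= 12 (1 events):
  after event 1 (t=9: SET b = 0): {b=0}

Answer: {b=0}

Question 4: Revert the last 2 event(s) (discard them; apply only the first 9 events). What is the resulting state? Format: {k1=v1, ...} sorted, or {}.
Answer: {a=36, b=6, c=47, d=0}

Derivation:
Keep first 9 events (discard last 2):
  after event 1 (t=9: SET b = 0): {b=0}
  after event 2 (t=17: SET c = 23): {b=0, c=23}
  after event 3 (t=21: INC c by 13): {b=0, c=36}
  after event 4 (t=24: SET a = 36): {a=36, b=0, c=36}
  after event 5 (t=29: SET d = -8): {a=36, b=0, c=36, d=-8}
  after event 6 (t=32: INC c by 12): {a=36, b=0, c=48, d=-8}
  after event 7 (t=38: INC d by 8): {a=36, b=0, c=48, d=0}
  after event 8 (t=46: INC b by 6): {a=36, b=6, c=48, d=0}
  after event 9 (t=54: DEC c by 1): {a=36, b=6, c=47, d=0}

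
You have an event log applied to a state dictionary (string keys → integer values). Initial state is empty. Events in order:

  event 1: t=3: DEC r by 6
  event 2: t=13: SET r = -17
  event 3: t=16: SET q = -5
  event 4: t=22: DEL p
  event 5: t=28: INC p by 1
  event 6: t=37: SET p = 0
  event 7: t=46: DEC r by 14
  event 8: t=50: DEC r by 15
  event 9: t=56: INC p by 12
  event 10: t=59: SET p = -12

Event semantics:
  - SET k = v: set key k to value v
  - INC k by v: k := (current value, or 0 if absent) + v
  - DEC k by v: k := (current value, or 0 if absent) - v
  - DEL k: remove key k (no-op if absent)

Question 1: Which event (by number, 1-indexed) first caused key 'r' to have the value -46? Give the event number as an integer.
Answer: 8

Derivation:
Looking for first event where r becomes -46:
  event 1: r = -6
  event 2: r = -17
  event 3: r = -17
  event 4: r = -17
  event 5: r = -17
  event 6: r = -17
  event 7: r = -31
  event 8: r -31 -> -46  <-- first match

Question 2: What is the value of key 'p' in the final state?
Answer: -12

Derivation:
Track key 'p' through all 10 events:
  event 1 (t=3: DEC r by 6): p unchanged
  event 2 (t=13: SET r = -17): p unchanged
  event 3 (t=16: SET q = -5): p unchanged
  event 4 (t=22: DEL p): p (absent) -> (absent)
  event 5 (t=28: INC p by 1): p (absent) -> 1
  event 6 (t=37: SET p = 0): p 1 -> 0
  event 7 (t=46: DEC r by 14): p unchanged
  event 8 (t=50: DEC r by 15): p unchanged
  event 9 (t=56: INC p by 12): p 0 -> 12
  event 10 (t=59: SET p = -12): p 12 -> -12
Final: p = -12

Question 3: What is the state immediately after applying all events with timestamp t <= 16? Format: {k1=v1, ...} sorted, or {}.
Apply events with t <= 16 (3 events):
  after event 1 (t=3: DEC r by 6): {r=-6}
  after event 2 (t=13: SET r = -17): {r=-17}
  after event 3 (t=16: SET q = -5): {q=-5, r=-17}

Answer: {q=-5, r=-17}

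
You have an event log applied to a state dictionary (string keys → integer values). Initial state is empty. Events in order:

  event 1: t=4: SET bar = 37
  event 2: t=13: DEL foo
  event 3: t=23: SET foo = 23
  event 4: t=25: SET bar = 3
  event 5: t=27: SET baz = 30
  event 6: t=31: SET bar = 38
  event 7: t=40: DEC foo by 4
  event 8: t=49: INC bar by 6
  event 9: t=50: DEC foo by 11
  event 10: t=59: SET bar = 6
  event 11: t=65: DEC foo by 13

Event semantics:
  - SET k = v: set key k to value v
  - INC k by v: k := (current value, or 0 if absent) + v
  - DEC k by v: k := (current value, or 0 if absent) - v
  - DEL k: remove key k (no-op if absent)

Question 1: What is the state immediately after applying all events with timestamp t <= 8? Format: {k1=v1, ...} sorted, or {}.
Answer: {bar=37}

Derivation:
Apply events with t <= 8 (1 events):
  after event 1 (t=4: SET bar = 37): {bar=37}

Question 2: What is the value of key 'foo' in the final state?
Answer: -5

Derivation:
Track key 'foo' through all 11 events:
  event 1 (t=4: SET bar = 37): foo unchanged
  event 2 (t=13: DEL foo): foo (absent) -> (absent)
  event 3 (t=23: SET foo = 23): foo (absent) -> 23
  event 4 (t=25: SET bar = 3): foo unchanged
  event 5 (t=27: SET baz = 30): foo unchanged
  event 6 (t=31: SET bar = 38): foo unchanged
  event 7 (t=40: DEC foo by 4): foo 23 -> 19
  event 8 (t=49: INC bar by 6): foo unchanged
  event 9 (t=50: DEC foo by 11): foo 19 -> 8
  event 10 (t=59: SET bar = 6): foo unchanged
  event 11 (t=65: DEC foo by 13): foo 8 -> -5
Final: foo = -5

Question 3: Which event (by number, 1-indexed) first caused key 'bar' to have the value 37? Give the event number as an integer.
Answer: 1

Derivation:
Looking for first event where bar becomes 37:
  event 1: bar (absent) -> 37  <-- first match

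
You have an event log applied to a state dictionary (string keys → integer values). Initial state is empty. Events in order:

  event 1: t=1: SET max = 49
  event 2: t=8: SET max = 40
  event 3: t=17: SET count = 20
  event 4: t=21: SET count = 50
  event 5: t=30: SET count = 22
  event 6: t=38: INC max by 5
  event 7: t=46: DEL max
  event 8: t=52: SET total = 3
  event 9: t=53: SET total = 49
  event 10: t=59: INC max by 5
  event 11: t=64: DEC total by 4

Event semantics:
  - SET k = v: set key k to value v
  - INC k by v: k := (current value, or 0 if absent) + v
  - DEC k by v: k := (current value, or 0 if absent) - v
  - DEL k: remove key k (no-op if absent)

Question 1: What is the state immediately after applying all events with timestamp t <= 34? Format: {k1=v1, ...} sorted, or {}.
Answer: {count=22, max=40}

Derivation:
Apply events with t <= 34 (5 events):
  after event 1 (t=1: SET max = 49): {max=49}
  after event 2 (t=8: SET max = 40): {max=40}
  after event 3 (t=17: SET count = 20): {count=20, max=40}
  after event 4 (t=21: SET count = 50): {count=50, max=40}
  after event 5 (t=30: SET count = 22): {count=22, max=40}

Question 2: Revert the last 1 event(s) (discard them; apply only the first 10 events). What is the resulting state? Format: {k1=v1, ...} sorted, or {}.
Keep first 10 events (discard last 1):
  after event 1 (t=1: SET max = 49): {max=49}
  after event 2 (t=8: SET max = 40): {max=40}
  after event 3 (t=17: SET count = 20): {count=20, max=40}
  after event 4 (t=21: SET count = 50): {count=50, max=40}
  after event 5 (t=30: SET count = 22): {count=22, max=40}
  after event 6 (t=38: INC max by 5): {count=22, max=45}
  after event 7 (t=46: DEL max): {count=22}
  after event 8 (t=52: SET total = 3): {count=22, total=3}
  after event 9 (t=53: SET total = 49): {count=22, total=49}
  after event 10 (t=59: INC max by 5): {count=22, max=5, total=49}

Answer: {count=22, max=5, total=49}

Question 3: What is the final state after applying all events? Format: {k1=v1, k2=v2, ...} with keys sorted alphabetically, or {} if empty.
  after event 1 (t=1: SET max = 49): {max=49}
  after event 2 (t=8: SET max = 40): {max=40}
  after event 3 (t=17: SET count = 20): {count=20, max=40}
  after event 4 (t=21: SET count = 50): {count=50, max=40}
  after event 5 (t=30: SET count = 22): {count=22, max=40}
  after event 6 (t=38: INC max by 5): {count=22, max=45}
  after event 7 (t=46: DEL max): {count=22}
  after event 8 (t=52: SET total = 3): {count=22, total=3}
  after event 9 (t=53: SET total = 49): {count=22, total=49}
  after event 10 (t=59: INC max by 5): {count=22, max=5, total=49}
  after event 11 (t=64: DEC total by 4): {count=22, max=5, total=45}

Answer: {count=22, max=5, total=45}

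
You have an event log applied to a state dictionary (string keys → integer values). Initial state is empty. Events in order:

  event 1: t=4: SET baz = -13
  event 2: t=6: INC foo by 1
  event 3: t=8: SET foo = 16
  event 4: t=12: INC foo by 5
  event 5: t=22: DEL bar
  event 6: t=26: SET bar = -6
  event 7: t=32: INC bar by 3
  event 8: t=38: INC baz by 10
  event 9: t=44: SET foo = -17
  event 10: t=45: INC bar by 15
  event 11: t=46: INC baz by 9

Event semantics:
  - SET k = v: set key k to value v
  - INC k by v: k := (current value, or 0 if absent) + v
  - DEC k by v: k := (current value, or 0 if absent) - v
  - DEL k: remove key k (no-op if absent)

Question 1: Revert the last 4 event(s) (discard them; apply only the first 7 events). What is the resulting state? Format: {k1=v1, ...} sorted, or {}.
Answer: {bar=-3, baz=-13, foo=21}

Derivation:
Keep first 7 events (discard last 4):
  after event 1 (t=4: SET baz = -13): {baz=-13}
  after event 2 (t=6: INC foo by 1): {baz=-13, foo=1}
  after event 3 (t=8: SET foo = 16): {baz=-13, foo=16}
  after event 4 (t=12: INC foo by 5): {baz=-13, foo=21}
  after event 5 (t=22: DEL bar): {baz=-13, foo=21}
  after event 6 (t=26: SET bar = -6): {bar=-6, baz=-13, foo=21}
  after event 7 (t=32: INC bar by 3): {bar=-3, baz=-13, foo=21}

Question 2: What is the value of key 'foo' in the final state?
Answer: -17

Derivation:
Track key 'foo' through all 11 events:
  event 1 (t=4: SET baz = -13): foo unchanged
  event 2 (t=6: INC foo by 1): foo (absent) -> 1
  event 3 (t=8: SET foo = 16): foo 1 -> 16
  event 4 (t=12: INC foo by 5): foo 16 -> 21
  event 5 (t=22: DEL bar): foo unchanged
  event 6 (t=26: SET bar = -6): foo unchanged
  event 7 (t=32: INC bar by 3): foo unchanged
  event 8 (t=38: INC baz by 10): foo unchanged
  event 9 (t=44: SET foo = -17): foo 21 -> -17
  event 10 (t=45: INC bar by 15): foo unchanged
  event 11 (t=46: INC baz by 9): foo unchanged
Final: foo = -17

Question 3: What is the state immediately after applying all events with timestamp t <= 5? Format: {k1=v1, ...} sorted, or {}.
Apply events with t <= 5 (1 events):
  after event 1 (t=4: SET baz = -13): {baz=-13}

Answer: {baz=-13}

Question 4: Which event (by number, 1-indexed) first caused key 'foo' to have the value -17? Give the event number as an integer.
Answer: 9

Derivation:
Looking for first event where foo becomes -17:
  event 2: foo = 1
  event 3: foo = 16
  event 4: foo = 21
  event 5: foo = 21
  event 6: foo = 21
  event 7: foo = 21
  event 8: foo = 21
  event 9: foo 21 -> -17  <-- first match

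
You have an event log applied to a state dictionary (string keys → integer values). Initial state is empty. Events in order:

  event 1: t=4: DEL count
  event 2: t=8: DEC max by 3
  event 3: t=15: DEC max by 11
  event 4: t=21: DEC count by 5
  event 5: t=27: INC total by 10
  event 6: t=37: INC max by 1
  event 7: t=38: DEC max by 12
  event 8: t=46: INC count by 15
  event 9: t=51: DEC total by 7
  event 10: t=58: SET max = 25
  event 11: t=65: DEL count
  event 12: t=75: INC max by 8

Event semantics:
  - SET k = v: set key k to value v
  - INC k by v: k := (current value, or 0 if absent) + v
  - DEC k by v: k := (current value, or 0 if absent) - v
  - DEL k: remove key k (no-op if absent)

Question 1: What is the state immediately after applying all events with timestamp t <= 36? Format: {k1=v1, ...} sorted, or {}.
Apply events with t <= 36 (5 events):
  after event 1 (t=4: DEL count): {}
  after event 2 (t=8: DEC max by 3): {max=-3}
  after event 3 (t=15: DEC max by 11): {max=-14}
  after event 4 (t=21: DEC count by 5): {count=-5, max=-14}
  after event 5 (t=27: INC total by 10): {count=-5, max=-14, total=10}

Answer: {count=-5, max=-14, total=10}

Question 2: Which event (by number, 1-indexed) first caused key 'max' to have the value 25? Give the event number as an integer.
Answer: 10

Derivation:
Looking for first event where max becomes 25:
  event 2: max = -3
  event 3: max = -14
  event 4: max = -14
  event 5: max = -14
  event 6: max = -13
  event 7: max = -25
  event 8: max = -25
  event 9: max = -25
  event 10: max -25 -> 25  <-- first match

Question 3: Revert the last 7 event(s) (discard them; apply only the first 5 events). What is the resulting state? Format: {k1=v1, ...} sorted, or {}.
Answer: {count=-5, max=-14, total=10}

Derivation:
Keep first 5 events (discard last 7):
  after event 1 (t=4: DEL count): {}
  after event 2 (t=8: DEC max by 3): {max=-3}
  after event 3 (t=15: DEC max by 11): {max=-14}
  after event 4 (t=21: DEC count by 5): {count=-5, max=-14}
  after event 5 (t=27: INC total by 10): {count=-5, max=-14, total=10}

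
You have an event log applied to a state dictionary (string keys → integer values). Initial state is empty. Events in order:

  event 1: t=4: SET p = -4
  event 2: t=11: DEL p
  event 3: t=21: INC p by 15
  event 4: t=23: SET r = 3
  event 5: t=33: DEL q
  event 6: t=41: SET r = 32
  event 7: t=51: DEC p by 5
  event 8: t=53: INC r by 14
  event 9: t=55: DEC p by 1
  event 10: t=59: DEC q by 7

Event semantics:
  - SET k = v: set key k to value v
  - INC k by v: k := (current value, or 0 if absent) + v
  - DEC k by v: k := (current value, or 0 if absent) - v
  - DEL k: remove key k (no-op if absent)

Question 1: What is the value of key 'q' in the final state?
Track key 'q' through all 10 events:
  event 1 (t=4: SET p = -4): q unchanged
  event 2 (t=11: DEL p): q unchanged
  event 3 (t=21: INC p by 15): q unchanged
  event 4 (t=23: SET r = 3): q unchanged
  event 5 (t=33: DEL q): q (absent) -> (absent)
  event 6 (t=41: SET r = 32): q unchanged
  event 7 (t=51: DEC p by 5): q unchanged
  event 8 (t=53: INC r by 14): q unchanged
  event 9 (t=55: DEC p by 1): q unchanged
  event 10 (t=59: DEC q by 7): q (absent) -> -7
Final: q = -7

Answer: -7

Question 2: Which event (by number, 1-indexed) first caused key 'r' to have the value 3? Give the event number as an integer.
Looking for first event where r becomes 3:
  event 4: r (absent) -> 3  <-- first match

Answer: 4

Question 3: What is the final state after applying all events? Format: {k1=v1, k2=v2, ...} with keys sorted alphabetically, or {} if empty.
Answer: {p=9, q=-7, r=46}

Derivation:
  after event 1 (t=4: SET p = -4): {p=-4}
  after event 2 (t=11: DEL p): {}
  after event 3 (t=21: INC p by 15): {p=15}
  after event 4 (t=23: SET r = 3): {p=15, r=3}
  after event 5 (t=33: DEL q): {p=15, r=3}
  after event 6 (t=41: SET r = 32): {p=15, r=32}
  after event 7 (t=51: DEC p by 5): {p=10, r=32}
  after event 8 (t=53: INC r by 14): {p=10, r=46}
  after event 9 (t=55: DEC p by 1): {p=9, r=46}
  after event 10 (t=59: DEC q by 7): {p=9, q=-7, r=46}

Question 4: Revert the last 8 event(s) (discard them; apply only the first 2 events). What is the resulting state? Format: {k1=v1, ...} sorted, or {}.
Answer: {}

Derivation:
Keep first 2 events (discard last 8):
  after event 1 (t=4: SET p = -4): {p=-4}
  after event 2 (t=11: DEL p): {}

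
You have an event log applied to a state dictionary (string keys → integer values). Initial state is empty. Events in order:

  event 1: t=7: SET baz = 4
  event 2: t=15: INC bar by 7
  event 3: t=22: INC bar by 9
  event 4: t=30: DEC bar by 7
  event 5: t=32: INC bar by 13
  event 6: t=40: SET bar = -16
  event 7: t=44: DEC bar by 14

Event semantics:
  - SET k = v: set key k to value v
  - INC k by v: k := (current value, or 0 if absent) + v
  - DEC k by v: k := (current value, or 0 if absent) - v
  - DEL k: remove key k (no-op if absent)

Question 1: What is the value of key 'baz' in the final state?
Track key 'baz' through all 7 events:
  event 1 (t=7: SET baz = 4): baz (absent) -> 4
  event 2 (t=15: INC bar by 7): baz unchanged
  event 3 (t=22: INC bar by 9): baz unchanged
  event 4 (t=30: DEC bar by 7): baz unchanged
  event 5 (t=32: INC bar by 13): baz unchanged
  event 6 (t=40: SET bar = -16): baz unchanged
  event 7 (t=44: DEC bar by 14): baz unchanged
Final: baz = 4

Answer: 4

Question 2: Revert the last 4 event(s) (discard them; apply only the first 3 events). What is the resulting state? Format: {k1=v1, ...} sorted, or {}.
Answer: {bar=16, baz=4}

Derivation:
Keep first 3 events (discard last 4):
  after event 1 (t=7: SET baz = 4): {baz=4}
  after event 2 (t=15: INC bar by 7): {bar=7, baz=4}
  after event 3 (t=22: INC bar by 9): {bar=16, baz=4}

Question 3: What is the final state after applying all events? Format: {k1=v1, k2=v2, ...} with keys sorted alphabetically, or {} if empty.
  after event 1 (t=7: SET baz = 4): {baz=4}
  after event 2 (t=15: INC bar by 7): {bar=7, baz=4}
  after event 3 (t=22: INC bar by 9): {bar=16, baz=4}
  after event 4 (t=30: DEC bar by 7): {bar=9, baz=4}
  after event 5 (t=32: INC bar by 13): {bar=22, baz=4}
  after event 6 (t=40: SET bar = -16): {bar=-16, baz=4}
  after event 7 (t=44: DEC bar by 14): {bar=-30, baz=4}

Answer: {bar=-30, baz=4}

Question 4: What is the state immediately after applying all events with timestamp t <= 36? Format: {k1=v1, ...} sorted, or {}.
Answer: {bar=22, baz=4}

Derivation:
Apply events with t <= 36 (5 events):
  after event 1 (t=7: SET baz = 4): {baz=4}
  after event 2 (t=15: INC bar by 7): {bar=7, baz=4}
  after event 3 (t=22: INC bar by 9): {bar=16, baz=4}
  after event 4 (t=30: DEC bar by 7): {bar=9, baz=4}
  after event 5 (t=32: INC bar by 13): {bar=22, baz=4}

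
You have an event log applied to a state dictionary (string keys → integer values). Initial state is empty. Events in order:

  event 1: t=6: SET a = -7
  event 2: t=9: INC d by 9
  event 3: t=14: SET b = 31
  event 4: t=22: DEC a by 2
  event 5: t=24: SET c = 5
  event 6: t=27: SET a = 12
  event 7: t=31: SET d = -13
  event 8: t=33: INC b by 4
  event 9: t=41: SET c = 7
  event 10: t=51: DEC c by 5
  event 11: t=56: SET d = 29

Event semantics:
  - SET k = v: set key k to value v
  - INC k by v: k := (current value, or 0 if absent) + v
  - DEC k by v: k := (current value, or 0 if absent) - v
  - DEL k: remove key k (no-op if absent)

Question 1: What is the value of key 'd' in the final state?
Answer: 29

Derivation:
Track key 'd' through all 11 events:
  event 1 (t=6: SET a = -7): d unchanged
  event 2 (t=9: INC d by 9): d (absent) -> 9
  event 3 (t=14: SET b = 31): d unchanged
  event 4 (t=22: DEC a by 2): d unchanged
  event 5 (t=24: SET c = 5): d unchanged
  event 6 (t=27: SET a = 12): d unchanged
  event 7 (t=31: SET d = -13): d 9 -> -13
  event 8 (t=33: INC b by 4): d unchanged
  event 9 (t=41: SET c = 7): d unchanged
  event 10 (t=51: DEC c by 5): d unchanged
  event 11 (t=56: SET d = 29): d -13 -> 29
Final: d = 29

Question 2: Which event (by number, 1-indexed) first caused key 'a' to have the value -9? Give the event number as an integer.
Answer: 4

Derivation:
Looking for first event where a becomes -9:
  event 1: a = -7
  event 2: a = -7
  event 3: a = -7
  event 4: a -7 -> -9  <-- first match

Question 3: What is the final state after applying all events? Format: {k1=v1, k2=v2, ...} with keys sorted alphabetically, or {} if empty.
Answer: {a=12, b=35, c=2, d=29}

Derivation:
  after event 1 (t=6: SET a = -7): {a=-7}
  after event 2 (t=9: INC d by 9): {a=-7, d=9}
  after event 3 (t=14: SET b = 31): {a=-7, b=31, d=9}
  after event 4 (t=22: DEC a by 2): {a=-9, b=31, d=9}
  after event 5 (t=24: SET c = 5): {a=-9, b=31, c=5, d=9}
  after event 6 (t=27: SET a = 12): {a=12, b=31, c=5, d=9}
  after event 7 (t=31: SET d = -13): {a=12, b=31, c=5, d=-13}
  after event 8 (t=33: INC b by 4): {a=12, b=35, c=5, d=-13}
  after event 9 (t=41: SET c = 7): {a=12, b=35, c=7, d=-13}
  after event 10 (t=51: DEC c by 5): {a=12, b=35, c=2, d=-13}
  after event 11 (t=56: SET d = 29): {a=12, b=35, c=2, d=29}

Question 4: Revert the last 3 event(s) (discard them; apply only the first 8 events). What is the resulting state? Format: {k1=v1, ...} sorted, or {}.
Keep first 8 events (discard last 3):
  after event 1 (t=6: SET a = -7): {a=-7}
  after event 2 (t=9: INC d by 9): {a=-7, d=9}
  after event 3 (t=14: SET b = 31): {a=-7, b=31, d=9}
  after event 4 (t=22: DEC a by 2): {a=-9, b=31, d=9}
  after event 5 (t=24: SET c = 5): {a=-9, b=31, c=5, d=9}
  after event 6 (t=27: SET a = 12): {a=12, b=31, c=5, d=9}
  after event 7 (t=31: SET d = -13): {a=12, b=31, c=5, d=-13}
  after event 8 (t=33: INC b by 4): {a=12, b=35, c=5, d=-13}

Answer: {a=12, b=35, c=5, d=-13}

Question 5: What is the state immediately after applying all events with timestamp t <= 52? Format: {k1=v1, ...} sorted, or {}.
Apply events with t <= 52 (10 events):
  after event 1 (t=6: SET a = -7): {a=-7}
  after event 2 (t=9: INC d by 9): {a=-7, d=9}
  after event 3 (t=14: SET b = 31): {a=-7, b=31, d=9}
  after event 4 (t=22: DEC a by 2): {a=-9, b=31, d=9}
  after event 5 (t=24: SET c = 5): {a=-9, b=31, c=5, d=9}
  after event 6 (t=27: SET a = 12): {a=12, b=31, c=5, d=9}
  after event 7 (t=31: SET d = -13): {a=12, b=31, c=5, d=-13}
  after event 8 (t=33: INC b by 4): {a=12, b=35, c=5, d=-13}
  after event 9 (t=41: SET c = 7): {a=12, b=35, c=7, d=-13}
  after event 10 (t=51: DEC c by 5): {a=12, b=35, c=2, d=-13}

Answer: {a=12, b=35, c=2, d=-13}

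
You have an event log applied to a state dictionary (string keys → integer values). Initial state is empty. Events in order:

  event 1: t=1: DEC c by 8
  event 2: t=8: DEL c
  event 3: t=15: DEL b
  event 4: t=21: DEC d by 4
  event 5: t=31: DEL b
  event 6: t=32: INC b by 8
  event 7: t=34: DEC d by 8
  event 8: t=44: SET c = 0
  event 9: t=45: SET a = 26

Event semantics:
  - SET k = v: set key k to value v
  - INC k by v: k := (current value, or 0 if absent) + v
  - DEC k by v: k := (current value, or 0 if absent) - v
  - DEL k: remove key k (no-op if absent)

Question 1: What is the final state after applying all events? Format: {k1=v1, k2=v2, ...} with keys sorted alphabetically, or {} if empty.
Answer: {a=26, b=8, c=0, d=-12}

Derivation:
  after event 1 (t=1: DEC c by 8): {c=-8}
  after event 2 (t=8: DEL c): {}
  after event 3 (t=15: DEL b): {}
  after event 4 (t=21: DEC d by 4): {d=-4}
  after event 5 (t=31: DEL b): {d=-4}
  after event 6 (t=32: INC b by 8): {b=8, d=-4}
  after event 7 (t=34: DEC d by 8): {b=8, d=-12}
  after event 8 (t=44: SET c = 0): {b=8, c=0, d=-12}
  after event 9 (t=45: SET a = 26): {a=26, b=8, c=0, d=-12}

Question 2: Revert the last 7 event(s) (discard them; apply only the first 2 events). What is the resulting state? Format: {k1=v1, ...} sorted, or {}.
Keep first 2 events (discard last 7):
  after event 1 (t=1: DEC c by 8): {c=-8}
  after event 2 (t=8: DEL c): {}

Answer: {}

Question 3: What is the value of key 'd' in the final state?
Answer: -12

Derivation:
Track key 'd' through all 9 events:
  event 1 (t=1: DEC c by 8): d unchanged
  event 2 (t=8: DEL c): d unchanged
  event 3 (t=15: DEL b): d unchanged
  event 4 (t=21: DEC d by 4): d (absent) -> -4
  event 5 (t=31: DEL b): d unchanged
  event 6 (t=32: INC b by 8): d unchanged
  event 7 (t=34: DEC d by 8): d -4 -> -12
  event 8 (t=44: SET c = 0): d unchanged
  event 9 (t=45: SET a = 26): d unchanged
Final: d = -12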